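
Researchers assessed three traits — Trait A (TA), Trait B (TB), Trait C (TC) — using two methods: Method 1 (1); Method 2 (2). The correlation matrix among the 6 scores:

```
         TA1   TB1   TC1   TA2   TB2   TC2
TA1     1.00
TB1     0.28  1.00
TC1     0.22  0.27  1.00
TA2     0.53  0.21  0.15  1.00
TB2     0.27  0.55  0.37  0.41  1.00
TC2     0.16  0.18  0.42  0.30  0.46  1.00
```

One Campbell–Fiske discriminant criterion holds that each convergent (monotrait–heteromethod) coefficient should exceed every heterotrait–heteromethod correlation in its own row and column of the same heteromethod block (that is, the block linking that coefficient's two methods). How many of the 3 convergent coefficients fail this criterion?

Checking each validity diagonal entry against its comparison values:
TA (methods 1·2): 0.53 vs {0.27, 0.21, 0.16, 0.15} → pass.
TB (methods 1·2): 0.55 vs {0.21, 0.27, 0.18, 0.37} → pass.
TC (methods 1·2): 0.42 vs {0.15, 0.16, 0.37, 0.18} → pass.
0 of 3 fail.

0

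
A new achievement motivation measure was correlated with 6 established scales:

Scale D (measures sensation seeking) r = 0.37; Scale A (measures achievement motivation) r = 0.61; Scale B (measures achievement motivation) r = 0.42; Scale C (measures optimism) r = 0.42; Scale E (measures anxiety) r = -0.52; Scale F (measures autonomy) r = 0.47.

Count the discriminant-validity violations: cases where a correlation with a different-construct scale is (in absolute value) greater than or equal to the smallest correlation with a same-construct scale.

Convergent (same construct = achievement motivation): Scale A, Scale B.
Smallest convergent = 0.42. Discriminant |r|: 0.37, 0.42, 0.52, 0.47; count ≥ 0.42 → 3.

3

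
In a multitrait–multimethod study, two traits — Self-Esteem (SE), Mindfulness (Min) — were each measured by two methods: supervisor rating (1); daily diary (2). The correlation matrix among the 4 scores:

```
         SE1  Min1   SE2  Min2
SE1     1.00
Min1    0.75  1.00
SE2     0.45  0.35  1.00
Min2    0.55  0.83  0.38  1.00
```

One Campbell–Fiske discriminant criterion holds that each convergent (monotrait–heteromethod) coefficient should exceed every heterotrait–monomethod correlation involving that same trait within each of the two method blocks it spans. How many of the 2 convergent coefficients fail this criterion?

1

Convergent coefficients and their comparison sets:
SE (methods 1·2): 0.45 vs {0.75, 0.38} → fail.
Min (methods 1·2): 0.83 vs {0.75, 0.38} → pass.
1 of 2 fail.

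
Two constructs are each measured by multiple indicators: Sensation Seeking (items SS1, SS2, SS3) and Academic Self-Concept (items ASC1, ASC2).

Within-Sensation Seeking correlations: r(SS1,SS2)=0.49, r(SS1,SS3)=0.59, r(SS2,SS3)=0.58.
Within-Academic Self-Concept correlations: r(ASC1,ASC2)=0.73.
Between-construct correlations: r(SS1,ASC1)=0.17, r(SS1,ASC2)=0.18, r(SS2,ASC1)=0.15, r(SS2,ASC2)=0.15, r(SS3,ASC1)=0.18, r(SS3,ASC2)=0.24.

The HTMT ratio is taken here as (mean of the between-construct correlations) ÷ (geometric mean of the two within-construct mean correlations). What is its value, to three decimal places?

0.281

Mean heterotrait r = 1.07/6 = 0.1783.
Mean within-SS = 1.66/3 = 0.5533; mean within-ASC = 0.73/1 = 0.7300.
Geometric mean = √(0.5533 × 0.7300) = 0.6355.
HTMT = 0.1783 / 0.6355 = 0.281.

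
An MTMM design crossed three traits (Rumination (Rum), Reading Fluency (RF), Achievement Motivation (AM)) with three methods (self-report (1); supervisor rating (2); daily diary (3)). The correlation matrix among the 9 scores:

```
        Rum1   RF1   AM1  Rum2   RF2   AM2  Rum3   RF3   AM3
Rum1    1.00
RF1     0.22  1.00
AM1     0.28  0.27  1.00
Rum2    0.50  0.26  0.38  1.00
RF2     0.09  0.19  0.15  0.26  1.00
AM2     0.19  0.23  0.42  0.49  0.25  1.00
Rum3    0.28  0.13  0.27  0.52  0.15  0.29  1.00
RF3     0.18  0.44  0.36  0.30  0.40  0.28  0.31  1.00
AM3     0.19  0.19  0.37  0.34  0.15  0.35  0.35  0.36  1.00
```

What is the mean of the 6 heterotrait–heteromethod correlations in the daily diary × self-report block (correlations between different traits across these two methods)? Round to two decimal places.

0.22

HTHM values (method 3 × method 1): 0.13, 0.27, 0.18, 0.36, 0.19, 0.19; mean = 1.32/6 = 0.22.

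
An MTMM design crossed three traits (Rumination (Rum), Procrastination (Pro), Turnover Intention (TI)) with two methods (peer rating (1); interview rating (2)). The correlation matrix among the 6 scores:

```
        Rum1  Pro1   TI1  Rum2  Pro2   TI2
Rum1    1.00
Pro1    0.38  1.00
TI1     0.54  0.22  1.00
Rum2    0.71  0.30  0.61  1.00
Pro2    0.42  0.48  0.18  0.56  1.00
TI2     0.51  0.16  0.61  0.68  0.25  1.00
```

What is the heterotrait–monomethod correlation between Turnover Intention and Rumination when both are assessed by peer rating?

Different traits, same method: r(TI1, Rum1) = 0.54.

0.54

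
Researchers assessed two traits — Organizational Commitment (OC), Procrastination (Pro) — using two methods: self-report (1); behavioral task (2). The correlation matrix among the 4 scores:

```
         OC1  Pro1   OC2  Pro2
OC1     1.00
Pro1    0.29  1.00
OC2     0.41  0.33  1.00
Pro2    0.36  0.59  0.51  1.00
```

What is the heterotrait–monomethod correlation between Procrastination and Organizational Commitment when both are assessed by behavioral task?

Different traits, same method: r(Pro2, OC2) = 0.51.

0.51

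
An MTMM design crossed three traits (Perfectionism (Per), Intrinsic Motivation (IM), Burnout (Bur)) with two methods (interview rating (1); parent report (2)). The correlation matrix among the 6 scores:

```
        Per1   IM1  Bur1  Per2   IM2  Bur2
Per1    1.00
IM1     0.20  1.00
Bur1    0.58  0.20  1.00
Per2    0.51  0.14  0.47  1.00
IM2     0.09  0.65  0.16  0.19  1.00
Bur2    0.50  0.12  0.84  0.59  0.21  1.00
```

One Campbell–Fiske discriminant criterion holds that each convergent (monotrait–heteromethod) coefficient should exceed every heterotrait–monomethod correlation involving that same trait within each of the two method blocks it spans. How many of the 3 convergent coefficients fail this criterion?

Checking each validity diagonal entry against its comparison values:
Per (methods 1·2): 0.51 vs {0.20, 0.19, 0.58, 0.59} → fail.
IM (methods 1·2): 0.65 vs {0.20, 0.19, 0.20, 0.21} → pass.
Bur (methods 1·2): 0.84 vs {0.58, 0.59, 0.20, 0.21} → pass.
1 of 3 fail.

1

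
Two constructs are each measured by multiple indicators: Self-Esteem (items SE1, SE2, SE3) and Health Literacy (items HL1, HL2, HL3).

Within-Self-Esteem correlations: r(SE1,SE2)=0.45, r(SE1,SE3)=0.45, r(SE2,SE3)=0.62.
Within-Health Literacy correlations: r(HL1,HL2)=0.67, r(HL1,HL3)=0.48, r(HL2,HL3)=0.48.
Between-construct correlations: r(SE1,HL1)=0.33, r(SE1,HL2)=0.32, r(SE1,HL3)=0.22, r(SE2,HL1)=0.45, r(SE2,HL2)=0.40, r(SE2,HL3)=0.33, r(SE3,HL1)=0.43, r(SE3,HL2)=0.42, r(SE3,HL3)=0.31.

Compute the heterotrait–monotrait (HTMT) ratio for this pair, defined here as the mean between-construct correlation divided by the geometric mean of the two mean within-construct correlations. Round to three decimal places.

Mean between = 3.21/9 = 0.3567.
Mean within-SE = 1.52/3 = 0.5067; mean within-HL = 1.63/3 = 0.5433.
Geometric mean = √(0.5067 × 0.5433) = 0.5247.
HTMT = 0.3567 / 0.5247 = 0.680.

0.680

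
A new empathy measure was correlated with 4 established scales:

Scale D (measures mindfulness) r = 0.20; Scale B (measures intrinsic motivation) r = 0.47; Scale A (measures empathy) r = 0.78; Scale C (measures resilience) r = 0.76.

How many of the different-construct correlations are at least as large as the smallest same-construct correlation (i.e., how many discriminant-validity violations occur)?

Convergent (same construct = empathy): Scale A.
Smallest convergent = 0.78. Discriminant values: 0.20, 0.47, 0.76; count ≥ 0.78 → 0.

0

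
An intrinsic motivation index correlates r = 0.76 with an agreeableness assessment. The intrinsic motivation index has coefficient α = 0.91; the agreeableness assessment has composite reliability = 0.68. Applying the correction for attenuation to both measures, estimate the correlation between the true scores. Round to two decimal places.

r_true = r_obs / √(r_xx · r_yy) = 0.76 / √(0.91 × 0.68) = 0.76 / √0.6188 = 0.76 / 0.7866 ≈ 0.97.

0.97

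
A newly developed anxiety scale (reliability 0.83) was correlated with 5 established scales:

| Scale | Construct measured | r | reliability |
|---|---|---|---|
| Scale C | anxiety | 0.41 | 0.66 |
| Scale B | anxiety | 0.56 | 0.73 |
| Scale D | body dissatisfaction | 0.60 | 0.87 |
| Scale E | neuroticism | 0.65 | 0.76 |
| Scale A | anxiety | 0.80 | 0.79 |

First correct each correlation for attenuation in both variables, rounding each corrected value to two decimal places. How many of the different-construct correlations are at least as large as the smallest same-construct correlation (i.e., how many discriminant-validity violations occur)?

Disattenuated r (r / √(r_scale · r_new)):
  Scale C (conv): 0.41 / √(0.66·0.83) = 0.55
  Scale B (conv): 0.56 / √(0.73·0.83) = 0.72
  Scale D (disc): 0.60 / √(0.87·0.83) = 0.71
  Scale E (disc): 0.65 / √(0.76·0.83) = 0.82
  Scale A (conv): 0.80 / √(0.79·0.83) = 0.99
Smallest convergent = 0.55. Discriminant values: 0.71, 0.82; count ≥ 0.55 → 2.

2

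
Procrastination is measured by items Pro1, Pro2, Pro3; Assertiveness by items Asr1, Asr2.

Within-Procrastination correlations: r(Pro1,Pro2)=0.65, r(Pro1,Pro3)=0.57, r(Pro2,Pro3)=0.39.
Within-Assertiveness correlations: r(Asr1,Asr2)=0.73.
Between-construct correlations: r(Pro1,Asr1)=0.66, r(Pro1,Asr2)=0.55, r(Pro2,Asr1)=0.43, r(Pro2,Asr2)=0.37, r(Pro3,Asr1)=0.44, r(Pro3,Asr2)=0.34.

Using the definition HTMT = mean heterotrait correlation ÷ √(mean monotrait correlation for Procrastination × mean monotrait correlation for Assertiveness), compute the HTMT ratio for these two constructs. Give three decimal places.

Mean between = 2.79/6 = 0.4650.
Mean within-Pro = 1.61/3 = 0.5367; mean within-Asr = 0.73/1 = 0.7300.
Geometric mean = √(0.5367 × 0.7300) = 0.6259.
HTMT = 0.4650 / 0.6259 = 0.743.

0.743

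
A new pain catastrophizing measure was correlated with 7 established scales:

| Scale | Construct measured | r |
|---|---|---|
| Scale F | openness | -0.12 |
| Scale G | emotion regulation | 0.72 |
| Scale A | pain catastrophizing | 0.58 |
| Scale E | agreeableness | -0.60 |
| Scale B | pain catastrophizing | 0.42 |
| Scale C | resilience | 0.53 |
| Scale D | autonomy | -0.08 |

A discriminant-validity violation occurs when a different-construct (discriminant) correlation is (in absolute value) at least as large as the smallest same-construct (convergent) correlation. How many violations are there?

3

Convergent (same construct = pain catastrophizing): Scale A, Scale B.
Smallest convergent = 0.42. Discriminant |r|: 0.12, 0.72, 0.60, 0.53, 0.08; count ≥ 0.42 → 3.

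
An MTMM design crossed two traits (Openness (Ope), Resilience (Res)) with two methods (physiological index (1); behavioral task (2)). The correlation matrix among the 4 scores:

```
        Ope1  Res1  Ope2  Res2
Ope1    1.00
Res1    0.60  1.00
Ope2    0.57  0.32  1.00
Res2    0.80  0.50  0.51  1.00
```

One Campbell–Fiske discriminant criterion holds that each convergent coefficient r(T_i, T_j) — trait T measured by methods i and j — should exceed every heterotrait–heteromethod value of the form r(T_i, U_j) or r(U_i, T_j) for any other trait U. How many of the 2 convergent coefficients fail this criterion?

2

Convergent coefficients and their comparison sets:
Ope (methods 1·2): 0.57 vs {0.80, 0.32} → fail.
Res (methods 1·2): 0.50 vs {0.32, 0.80} → fail.
2 of 2 fail.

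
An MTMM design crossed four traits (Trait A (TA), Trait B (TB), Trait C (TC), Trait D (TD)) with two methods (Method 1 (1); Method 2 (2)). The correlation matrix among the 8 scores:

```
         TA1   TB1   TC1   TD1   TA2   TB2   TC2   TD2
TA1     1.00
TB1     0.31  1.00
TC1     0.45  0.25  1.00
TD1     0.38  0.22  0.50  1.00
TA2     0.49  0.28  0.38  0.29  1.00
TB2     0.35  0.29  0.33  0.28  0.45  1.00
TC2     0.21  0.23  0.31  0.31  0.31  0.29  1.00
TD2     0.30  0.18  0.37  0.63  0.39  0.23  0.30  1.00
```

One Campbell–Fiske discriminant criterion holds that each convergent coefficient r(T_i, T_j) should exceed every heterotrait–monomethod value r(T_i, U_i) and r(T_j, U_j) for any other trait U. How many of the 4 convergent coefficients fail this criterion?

Convergent coefficients and their comparison sets:
TA (methods 1·2): 0.49 vs {0.31, 0.45, 0.45, 0.31, 0.38, 0.39} → pass.
TB (methods 1·2): 0.29 vs {0.31, 0.45, 0.25, 0.29, 0.22, 0.23} → fail.
TC (methods 1·2): 0.31 vs {0.45, 0.31, 0.25, 0.29, 0.50, 0.30} → fail.
TD (methods 1·2): 0.63 vs {0.38, 0.39, 0.22, 0.23, 0.50, 0.30} → pass.
2 of 4 fail.

2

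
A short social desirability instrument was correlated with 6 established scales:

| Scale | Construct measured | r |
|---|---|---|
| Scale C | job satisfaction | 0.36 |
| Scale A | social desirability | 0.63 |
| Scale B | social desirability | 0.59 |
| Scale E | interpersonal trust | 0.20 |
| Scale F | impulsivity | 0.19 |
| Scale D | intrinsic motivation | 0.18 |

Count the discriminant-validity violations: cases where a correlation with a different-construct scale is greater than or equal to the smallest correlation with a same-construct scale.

0

Convergent (same construct = social desirability): Scale A, Scale B.
Smallest convergent = 0.59. Discriminant values: 0.36, 0.20, 0.19, 0.18; count ≥ 0.59 → 0.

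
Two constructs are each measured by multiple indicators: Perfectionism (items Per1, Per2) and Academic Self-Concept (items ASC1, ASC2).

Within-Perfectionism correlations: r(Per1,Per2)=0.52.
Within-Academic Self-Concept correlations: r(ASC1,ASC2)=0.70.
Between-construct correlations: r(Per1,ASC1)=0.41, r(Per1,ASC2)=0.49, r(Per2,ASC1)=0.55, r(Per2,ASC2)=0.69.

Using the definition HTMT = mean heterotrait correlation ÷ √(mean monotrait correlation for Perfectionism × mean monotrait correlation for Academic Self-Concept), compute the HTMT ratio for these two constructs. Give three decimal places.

0.887

Between-construct mean = 2.14/4 = 0.5350.
Mean within-Per = 0.52/1 = 0.5200; mean within-ASC = 0.70/1 = 0.7000.
Geometric mean = √(0.5200 × 0.7000) = 0.6033.
HTMT = 0.5350 / 0.6033 = 0.887.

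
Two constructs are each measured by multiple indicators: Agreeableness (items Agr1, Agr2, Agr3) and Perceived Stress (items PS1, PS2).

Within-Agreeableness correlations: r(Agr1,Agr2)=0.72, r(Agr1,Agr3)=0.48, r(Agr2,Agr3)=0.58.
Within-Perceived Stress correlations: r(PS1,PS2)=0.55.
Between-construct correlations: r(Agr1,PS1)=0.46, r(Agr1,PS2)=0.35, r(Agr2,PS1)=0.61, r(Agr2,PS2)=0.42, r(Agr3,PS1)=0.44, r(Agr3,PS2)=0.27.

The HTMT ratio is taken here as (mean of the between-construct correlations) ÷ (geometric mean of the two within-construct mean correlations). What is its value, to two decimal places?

Between-construct mean = 2.55/6 = 0.4250.
Mean within-Agr = 1.78/3 = 0.5933; mean within-PS = 0.55/1 = 0.5500.
Geometric mean = √(0.5933 × 0.5500) = 0.5712.
HTMT = 0.4250 / 0.5712 = 0.74.

0.74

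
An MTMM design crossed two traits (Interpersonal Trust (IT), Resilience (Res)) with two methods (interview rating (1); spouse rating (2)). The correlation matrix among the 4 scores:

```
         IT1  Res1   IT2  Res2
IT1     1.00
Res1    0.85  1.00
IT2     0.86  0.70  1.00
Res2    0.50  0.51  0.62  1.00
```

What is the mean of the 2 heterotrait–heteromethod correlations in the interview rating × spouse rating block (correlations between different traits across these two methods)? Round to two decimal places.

HTHM values (method 1 × method 2): 0.50, 0.70; mean = 1.20/2 = 0.60.

0.60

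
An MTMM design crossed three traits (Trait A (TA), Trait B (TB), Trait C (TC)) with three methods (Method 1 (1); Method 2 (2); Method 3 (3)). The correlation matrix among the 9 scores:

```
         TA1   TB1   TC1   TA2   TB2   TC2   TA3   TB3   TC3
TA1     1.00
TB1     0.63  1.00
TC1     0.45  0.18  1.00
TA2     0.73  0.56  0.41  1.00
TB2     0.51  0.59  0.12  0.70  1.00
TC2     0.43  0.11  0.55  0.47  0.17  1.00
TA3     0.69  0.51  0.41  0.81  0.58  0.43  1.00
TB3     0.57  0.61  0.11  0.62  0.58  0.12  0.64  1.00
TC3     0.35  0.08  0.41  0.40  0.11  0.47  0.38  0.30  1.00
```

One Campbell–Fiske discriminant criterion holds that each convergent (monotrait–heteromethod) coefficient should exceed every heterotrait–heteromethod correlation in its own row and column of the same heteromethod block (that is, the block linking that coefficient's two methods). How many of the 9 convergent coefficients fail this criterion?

Checking each validity diagonal entry against its comparison values:
TA (methods 1·2): 0.73 vs {0.51, 0.56, 0.43, 0.41} → pass.
TA (methods 1·3): 0.69 vs {0.57, 0.51, 0.35, 0.41} → pass.
TA (methods 2·3): 0.81 vs {0.62, 0.58, 0.40, 0.43} → pass.
TB (methods 1·2): 0.59 vs {0.56, 0.51, 0.11, 0.12} → pass.
TB (methods 1·3): 0.61 vs {0.51, 0.57, 0.08, 0.11} → pass.
TB (methods 2·3): 0.58 vs {0.58, 0.62, 0.11, 0.12} → fail.
TC (methods 1·2): 0.55 vs {0.41, 0.43, 0.12, 0.11} → pass.
TC (methods 1·3): 0.41 vs {0.41, 0.35, 0.11, 0.08} → fail.
TC (methods 2·3): 0.47 vs {0.43, 0.40, 0.12, 0.11} → pass.
2 of 9 fail.

2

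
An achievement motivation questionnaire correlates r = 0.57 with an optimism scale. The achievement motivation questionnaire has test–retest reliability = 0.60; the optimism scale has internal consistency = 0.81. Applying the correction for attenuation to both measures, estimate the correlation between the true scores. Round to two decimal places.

r_true = r_obs / √(r_xx · r_yy) = 0.57 / √(0.60 × 0.81) = 0.57 / √0.4860 = 0.57 / 0.6971 ≈ 0.82.

0.82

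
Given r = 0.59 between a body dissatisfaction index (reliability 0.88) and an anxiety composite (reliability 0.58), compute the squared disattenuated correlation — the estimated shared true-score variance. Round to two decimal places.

Disattenuated r = 0.59 / √(0.88 × 0.58) = 0.59 / 0.7144 = 0.8259.
Shared true-score variance = 0.8259² = 0.6821 ≈ 0.68.

0.68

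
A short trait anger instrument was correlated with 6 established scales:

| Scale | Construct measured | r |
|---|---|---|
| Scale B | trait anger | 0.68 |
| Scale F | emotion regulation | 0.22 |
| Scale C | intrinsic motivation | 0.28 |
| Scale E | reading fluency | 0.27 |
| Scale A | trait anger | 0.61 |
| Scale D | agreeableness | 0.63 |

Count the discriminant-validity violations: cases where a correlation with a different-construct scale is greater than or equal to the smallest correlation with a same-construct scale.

Convergent (same construct = trait anger): Scale B, Scale A.
Smallest convergent = 0.61. Discriminant values: 0.22, 0.28, 0.27, 0.63; count ≥ 0.61 → 1.

1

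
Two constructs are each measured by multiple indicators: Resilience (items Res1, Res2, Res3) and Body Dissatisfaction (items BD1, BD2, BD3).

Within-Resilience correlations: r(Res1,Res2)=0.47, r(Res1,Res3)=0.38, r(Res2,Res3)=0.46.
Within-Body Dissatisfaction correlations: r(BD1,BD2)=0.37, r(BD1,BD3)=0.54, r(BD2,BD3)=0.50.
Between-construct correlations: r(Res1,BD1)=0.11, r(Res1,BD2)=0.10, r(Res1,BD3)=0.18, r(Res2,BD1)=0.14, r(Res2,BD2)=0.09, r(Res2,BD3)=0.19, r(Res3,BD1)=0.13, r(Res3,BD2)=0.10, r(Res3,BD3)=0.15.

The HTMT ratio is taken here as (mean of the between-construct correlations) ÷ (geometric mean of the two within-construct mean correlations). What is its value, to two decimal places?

Mean between = 1.19/9 = 0.1322.
Mean within-Res = 1.31/3 = 0.4367; mean within-BD = 1.41/3 = 0.4700.
Geometric mean = √(0.4367 × 0.4700) = 0.4530.
HTMT = 0.1322 / 0.4530 = 0.29.

0.29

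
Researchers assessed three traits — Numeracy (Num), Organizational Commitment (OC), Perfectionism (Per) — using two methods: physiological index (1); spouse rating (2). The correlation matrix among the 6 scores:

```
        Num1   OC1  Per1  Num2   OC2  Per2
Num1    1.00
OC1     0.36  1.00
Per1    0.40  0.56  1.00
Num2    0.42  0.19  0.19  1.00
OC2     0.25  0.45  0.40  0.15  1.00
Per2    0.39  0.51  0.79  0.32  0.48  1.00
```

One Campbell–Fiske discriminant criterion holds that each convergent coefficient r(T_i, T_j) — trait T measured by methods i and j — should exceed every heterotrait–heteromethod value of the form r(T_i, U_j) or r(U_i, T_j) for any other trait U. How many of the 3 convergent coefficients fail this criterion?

Checking each validity diagonal entry against its comparison values:
Num (methods 1·2): 0.42 vs {0.25, 0.19, 0.39, 0.19} → pass.
OC (methods 1·2): 0.45 vs {0.19, 0.25, 0.51, 0.40} → fail.
Per (methods 1·2): 0.79 vs {0.19, 0.39, 0.40, 0.51} → pass.
1 of 3 fail.

1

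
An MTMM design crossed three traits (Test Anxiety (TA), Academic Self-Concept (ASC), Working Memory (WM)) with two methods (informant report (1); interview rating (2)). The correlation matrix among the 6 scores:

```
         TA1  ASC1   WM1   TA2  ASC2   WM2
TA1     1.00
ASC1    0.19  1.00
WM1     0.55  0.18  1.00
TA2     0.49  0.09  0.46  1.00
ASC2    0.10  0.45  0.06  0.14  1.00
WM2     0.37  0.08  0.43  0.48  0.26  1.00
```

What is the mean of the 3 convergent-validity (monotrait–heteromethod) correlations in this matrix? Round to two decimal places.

Convergent values: 0.49, 0.45, 0.43; mean = 1.37/3 = 0.46.

0.46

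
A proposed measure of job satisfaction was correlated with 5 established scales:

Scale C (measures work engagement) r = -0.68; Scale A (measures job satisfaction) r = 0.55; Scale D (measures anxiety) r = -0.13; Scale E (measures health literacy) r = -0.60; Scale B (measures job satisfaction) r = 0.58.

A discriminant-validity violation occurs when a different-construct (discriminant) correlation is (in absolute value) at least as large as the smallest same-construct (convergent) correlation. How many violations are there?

2

Convergent (same construct = job satisfaction): Scale A, Scale B.
Smallest convergent = 0.55. Discriminant |r|: 0.68, 0.13, 0.60; count ≥ 0.55 → 2.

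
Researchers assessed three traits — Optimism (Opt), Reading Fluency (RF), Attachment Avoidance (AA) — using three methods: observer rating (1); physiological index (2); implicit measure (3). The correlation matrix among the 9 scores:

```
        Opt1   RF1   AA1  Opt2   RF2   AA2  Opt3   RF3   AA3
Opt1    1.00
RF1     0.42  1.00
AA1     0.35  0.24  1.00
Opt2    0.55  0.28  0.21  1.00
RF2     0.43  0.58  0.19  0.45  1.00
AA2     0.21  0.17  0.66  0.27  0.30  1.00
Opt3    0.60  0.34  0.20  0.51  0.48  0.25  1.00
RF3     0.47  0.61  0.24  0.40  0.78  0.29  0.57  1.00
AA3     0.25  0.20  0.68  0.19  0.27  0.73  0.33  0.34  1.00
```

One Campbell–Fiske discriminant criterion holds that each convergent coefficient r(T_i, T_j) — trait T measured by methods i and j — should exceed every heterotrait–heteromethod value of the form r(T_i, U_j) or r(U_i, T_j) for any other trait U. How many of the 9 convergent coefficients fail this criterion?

Convergent coefficients and their comparison sets:
Opt (methods 1·2): 0.55 vs {0.43, 0.28, 0.21, 0.21} → pass.
Opt (methods 1·3): 0.60 vs {0.47, 0.34, 0.25, 0.20} → pass.
Opt (methods 2·3): 0.51 vs {0.40, 0.48, 0.19, 0.25} → pass.
RF (methods 1·2): 0.58 vs {0.28, 0.43, 0.17, 0.19} → pass.
RF (methods 1·3): 0.61 vs {0.34, 0.47, 0.20, 0.24} → pass.
RF (methods 2·3): 0.78 vs {0.48, 0.40, 0.27, 0.29} → pass.
AA (methods 1·2): 0.66 vs {0.21, 0.21, 0.19, 0.17} → pass.
AA (methods 1·3): 0.68 vs {0.20, 0.25, 0.24, 0.20} → pass.
AA (methods 2·3): 0.73 vs {0.25, 0.19, 0.29, 0.27} → pass.
0 of 9 fail.

0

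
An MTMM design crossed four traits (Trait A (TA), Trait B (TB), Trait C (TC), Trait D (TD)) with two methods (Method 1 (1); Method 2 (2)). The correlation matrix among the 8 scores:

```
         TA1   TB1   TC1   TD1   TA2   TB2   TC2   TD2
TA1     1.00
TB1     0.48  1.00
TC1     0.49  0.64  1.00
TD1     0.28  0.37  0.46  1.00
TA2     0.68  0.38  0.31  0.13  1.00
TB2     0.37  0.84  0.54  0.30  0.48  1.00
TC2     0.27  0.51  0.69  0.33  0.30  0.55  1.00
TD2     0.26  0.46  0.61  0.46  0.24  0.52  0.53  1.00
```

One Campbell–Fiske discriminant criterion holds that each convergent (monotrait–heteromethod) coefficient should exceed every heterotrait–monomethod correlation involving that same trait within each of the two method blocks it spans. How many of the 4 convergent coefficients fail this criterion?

Convergent coefficients and their comparison sets:
TA (methods 1·2): 0.68 vs {0.48, 0.48, 0.49, 0.30, 0.28, 0.24} → pass.
TB (methods 1·2): 0.84 vs {0.48, 0.48, 0.64, 0.55, 0.37, 0.52} → pass.
TC (methods 1·2): 0.69 vs {0.49, 0.30, 0.64, 0.55, 0.46, 0.53} → pass.
TD (methods 1·2): 0.46 vs {0.28, 0.24, 0.37, 0.52, 0.46, 0.53} → fail.
1 of 4 fail.

1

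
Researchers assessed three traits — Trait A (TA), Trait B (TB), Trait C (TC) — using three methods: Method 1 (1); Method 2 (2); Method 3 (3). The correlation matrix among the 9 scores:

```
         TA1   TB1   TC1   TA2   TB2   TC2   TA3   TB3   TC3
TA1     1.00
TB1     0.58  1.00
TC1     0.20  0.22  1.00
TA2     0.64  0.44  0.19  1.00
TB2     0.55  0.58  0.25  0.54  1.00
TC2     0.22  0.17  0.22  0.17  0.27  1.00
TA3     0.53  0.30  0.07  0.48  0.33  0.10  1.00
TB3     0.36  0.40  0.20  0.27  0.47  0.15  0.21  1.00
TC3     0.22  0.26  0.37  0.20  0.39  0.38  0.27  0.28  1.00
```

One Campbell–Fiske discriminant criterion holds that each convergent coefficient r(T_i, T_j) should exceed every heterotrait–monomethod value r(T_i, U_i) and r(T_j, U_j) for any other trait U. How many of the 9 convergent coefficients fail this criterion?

Each convergent coefficient versus the relevant comparison correlations:
TA (methods 1·2): 0.64 vs {0.58, 0.54, 0.20, 0.17} → pass.
TA (methods 1·3): 0.53 vs {0.58, 0.21, 0.20, 0.27} → fail.
TA (methods 2·3): 0.48 vs {0.54, 0.21, 0.17, 0.27} → fail.
TB (methods 1·2): 0.58 vs {0.58, 0.54, 0.22, 0.27} → fail.
TB (methods 1·3): 0.40 vs {0.58, 0.21, 0.22, 0.28} → fail.
TB (methods 2·3): 0.47 vs {0.54, 0.21, 0.27, 0.28} → fail.
TC (methods 1·2): 0.22 vs {0.20, 0.17, 0.22, 0.27} → fail.
TC (methods 1·3): 0.37 vs {0.20, 0.27, 0.22, 0.28} → pass.
TC (methods 2·3): 0.38 vs {0.17, 0.27, 0.27, 0.28} → pass.
6 of 9 fail.

6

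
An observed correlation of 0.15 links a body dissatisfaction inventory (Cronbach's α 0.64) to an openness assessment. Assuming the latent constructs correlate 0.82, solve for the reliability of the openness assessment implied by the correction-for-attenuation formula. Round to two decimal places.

r_true = r_obs / √(r_xx · r_yy) ⇒ 0.82 = 0.15 / √(0.64 · r_yy).
√(0.64 · r_yy) = 0.15 / 0.82 = 0.1829; 0.64 · r_yy = 0.0335; r_yy = 0.0335 / 0.64 ≈ 0.05.

0.05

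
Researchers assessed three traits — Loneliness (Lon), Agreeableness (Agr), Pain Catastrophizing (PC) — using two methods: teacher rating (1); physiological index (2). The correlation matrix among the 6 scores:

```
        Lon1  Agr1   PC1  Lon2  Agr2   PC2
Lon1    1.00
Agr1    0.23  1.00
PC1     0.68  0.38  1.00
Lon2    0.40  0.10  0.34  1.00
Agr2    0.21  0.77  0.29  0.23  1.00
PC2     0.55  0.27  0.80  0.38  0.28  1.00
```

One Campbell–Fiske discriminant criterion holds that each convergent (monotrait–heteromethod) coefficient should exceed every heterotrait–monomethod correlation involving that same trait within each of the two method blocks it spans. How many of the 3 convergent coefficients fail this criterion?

Convergent coefficients and their comparison sets:
Lon (methods 1·2): 0.40 vs {0.23, 0.23, 0.68, 0.38} → fail.
Agr (methods 1·2): 0.77 vs {0.23, 0.23, 0.38, 0.28} → pass.
PC (methods 1·2): 0.80 vs {0.68, 0.38, 0.38, 0.28} → pass.
1 of 3 fail.

1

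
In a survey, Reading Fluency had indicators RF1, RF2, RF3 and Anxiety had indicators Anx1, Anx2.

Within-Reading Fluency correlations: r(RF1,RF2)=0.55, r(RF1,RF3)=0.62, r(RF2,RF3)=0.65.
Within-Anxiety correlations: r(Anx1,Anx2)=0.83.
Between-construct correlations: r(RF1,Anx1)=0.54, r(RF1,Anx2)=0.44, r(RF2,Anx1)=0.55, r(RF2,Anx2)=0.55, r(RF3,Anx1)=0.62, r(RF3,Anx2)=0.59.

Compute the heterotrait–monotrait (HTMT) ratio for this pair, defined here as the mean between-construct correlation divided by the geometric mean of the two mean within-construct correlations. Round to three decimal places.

Mean heterotrait r = 3.29/6 = 0.5483.
Mean within-RF = 1.82/3 = 0.6067; mean within-Anx = 0.83/1 = 0.8300.
Geometric mean = √(0.6067 × 0.8300) = 0.7096.
HTMT = 0.5483 / 0.7096 = 0.773.

0.773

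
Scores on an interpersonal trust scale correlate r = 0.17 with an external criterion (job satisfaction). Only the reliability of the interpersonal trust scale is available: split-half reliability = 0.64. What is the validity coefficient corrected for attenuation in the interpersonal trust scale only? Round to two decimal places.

Single correction: r_c = r_obs / √r_xx = 0.17 / √0.64 = 0.17 / 0.8000 ≈ 0.21.

0.21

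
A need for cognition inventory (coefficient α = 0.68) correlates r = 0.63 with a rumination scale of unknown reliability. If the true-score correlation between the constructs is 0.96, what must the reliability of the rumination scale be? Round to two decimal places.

r_true = r_obs / √(r_xx · r_yy) ⇒ 0.96 = 0.63 / √(0.68 · r_yy).
√(0.68 · r_yy) = 0.63 / 0.96 = 0.6563; 0.68 · r_yy = 0.4307; r_yy = 0.4307 / 0.68 ≈ 0.63.

0.63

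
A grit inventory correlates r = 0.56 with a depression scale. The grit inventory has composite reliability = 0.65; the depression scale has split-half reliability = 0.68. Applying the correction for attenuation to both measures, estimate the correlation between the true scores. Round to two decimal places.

r_true = r_obs / √(r_xx · r_yy) = 0.56 / √(0.65 × 0.68) = 0.56 / √0.4420 = 0.56 / 0.6648 ≈ 0.84.

0.84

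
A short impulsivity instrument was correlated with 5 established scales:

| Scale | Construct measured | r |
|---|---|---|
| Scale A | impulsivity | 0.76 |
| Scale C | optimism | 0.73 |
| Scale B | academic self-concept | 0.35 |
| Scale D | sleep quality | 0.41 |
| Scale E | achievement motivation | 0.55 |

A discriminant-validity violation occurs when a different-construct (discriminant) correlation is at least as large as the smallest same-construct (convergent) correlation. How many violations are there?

Convergent (same construct = impulsivity): Scale A.
Smallest convergent = 0.76. Discriminant values: 0.73, 0.35, 0.41, 0.55; count ≥ 0.76 → 0.

0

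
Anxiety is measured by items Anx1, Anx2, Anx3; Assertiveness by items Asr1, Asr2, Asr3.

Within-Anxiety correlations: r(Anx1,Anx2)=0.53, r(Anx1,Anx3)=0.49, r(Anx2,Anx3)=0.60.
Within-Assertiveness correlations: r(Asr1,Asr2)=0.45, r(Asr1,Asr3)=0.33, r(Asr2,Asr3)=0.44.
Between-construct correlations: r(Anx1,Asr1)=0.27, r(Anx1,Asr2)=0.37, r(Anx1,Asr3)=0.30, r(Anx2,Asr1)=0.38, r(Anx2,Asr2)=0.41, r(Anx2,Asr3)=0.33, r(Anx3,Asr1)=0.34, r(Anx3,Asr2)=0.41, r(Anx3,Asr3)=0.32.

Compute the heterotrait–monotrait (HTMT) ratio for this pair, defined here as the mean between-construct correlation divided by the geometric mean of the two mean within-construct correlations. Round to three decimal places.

0.742

Between-construct mean = 3.13/9 = 0.3478.
Mean within-Anx = 1.62/3 = 0.5400; mean within-Asr = 1.22/3 = 0.4067.
Geometric mean = √(0.5400 × 0.4067) = 0.4686.
HTMT = 0.3478 / 0.4686 = 0.742.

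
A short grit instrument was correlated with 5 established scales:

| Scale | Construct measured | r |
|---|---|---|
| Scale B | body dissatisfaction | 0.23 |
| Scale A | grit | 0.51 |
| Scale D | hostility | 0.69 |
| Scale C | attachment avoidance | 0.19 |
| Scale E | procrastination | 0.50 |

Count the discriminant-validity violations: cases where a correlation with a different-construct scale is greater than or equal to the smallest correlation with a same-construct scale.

Convergent (same construct = grit): Scale A.
Smallest convergent = 0.51. Discriminant values: 0.23, 0.69, 0.19, 0.50; count ≥ 0.51 → 1.

1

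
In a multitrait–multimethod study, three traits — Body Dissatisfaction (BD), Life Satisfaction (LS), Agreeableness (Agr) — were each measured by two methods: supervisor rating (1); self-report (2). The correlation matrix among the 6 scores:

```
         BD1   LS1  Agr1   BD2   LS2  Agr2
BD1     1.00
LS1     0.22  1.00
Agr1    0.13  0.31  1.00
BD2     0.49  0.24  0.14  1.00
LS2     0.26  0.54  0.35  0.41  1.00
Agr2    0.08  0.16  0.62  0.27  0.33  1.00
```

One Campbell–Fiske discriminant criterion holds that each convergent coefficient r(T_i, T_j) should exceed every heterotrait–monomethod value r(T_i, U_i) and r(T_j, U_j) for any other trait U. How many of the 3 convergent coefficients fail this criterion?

0

Checking each validity diagonal entry against its comparison values:
BD (methods 1·2): 0.49 vs {0.22, 0.41, 0.13, 0.27} → pass.
LS (methods 1·2): 0.54 vs {0.22, 0.41, 0.31, 0.33} → pass.
Agr (methods 1·2): 0.62 vs {0.13, 0.27, 0.31, 0.33} → pass.
0 of 3 fail.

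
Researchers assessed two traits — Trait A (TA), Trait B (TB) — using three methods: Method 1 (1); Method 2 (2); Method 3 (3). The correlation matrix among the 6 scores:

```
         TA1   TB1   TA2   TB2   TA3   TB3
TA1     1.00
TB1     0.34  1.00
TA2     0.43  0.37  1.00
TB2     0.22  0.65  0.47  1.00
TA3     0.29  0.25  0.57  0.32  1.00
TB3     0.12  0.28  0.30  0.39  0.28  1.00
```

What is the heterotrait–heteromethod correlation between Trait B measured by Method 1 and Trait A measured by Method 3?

Different traits and methods: r(TB1, TA3) = 0.25.

0.25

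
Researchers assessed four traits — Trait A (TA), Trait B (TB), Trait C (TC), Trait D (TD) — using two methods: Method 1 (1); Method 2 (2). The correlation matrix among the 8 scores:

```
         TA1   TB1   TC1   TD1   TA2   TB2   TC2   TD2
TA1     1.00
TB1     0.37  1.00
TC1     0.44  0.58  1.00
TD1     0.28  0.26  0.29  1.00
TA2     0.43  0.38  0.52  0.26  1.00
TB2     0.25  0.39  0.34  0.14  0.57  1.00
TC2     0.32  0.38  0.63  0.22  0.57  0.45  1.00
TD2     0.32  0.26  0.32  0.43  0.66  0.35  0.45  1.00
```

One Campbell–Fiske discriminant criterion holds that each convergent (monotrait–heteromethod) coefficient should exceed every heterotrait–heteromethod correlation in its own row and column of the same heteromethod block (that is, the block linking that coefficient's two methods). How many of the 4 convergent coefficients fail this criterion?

Checking each validity diagonal entry against its comparison values:
TA (methods 1·2): 0.43 vs {0.25, 0.38, 0.32, 0.52, 0.32, 0.26} → fail.
TB (methods 1·2): 0.39 vs {0.38, 0.25, 0.38, 0.34, 0.26, 0.14} → pass.
TC (methods 1·2): 0.63 vs {0.52, 0.32, 0.34, 0.38, 0.32, 0.22} → pass.
TD (methods 1·2): 0.43 vs {0.26, 0.32, 0.14, 0.26, 0.22, 0.32} → pass.
1 of 4 fail.

1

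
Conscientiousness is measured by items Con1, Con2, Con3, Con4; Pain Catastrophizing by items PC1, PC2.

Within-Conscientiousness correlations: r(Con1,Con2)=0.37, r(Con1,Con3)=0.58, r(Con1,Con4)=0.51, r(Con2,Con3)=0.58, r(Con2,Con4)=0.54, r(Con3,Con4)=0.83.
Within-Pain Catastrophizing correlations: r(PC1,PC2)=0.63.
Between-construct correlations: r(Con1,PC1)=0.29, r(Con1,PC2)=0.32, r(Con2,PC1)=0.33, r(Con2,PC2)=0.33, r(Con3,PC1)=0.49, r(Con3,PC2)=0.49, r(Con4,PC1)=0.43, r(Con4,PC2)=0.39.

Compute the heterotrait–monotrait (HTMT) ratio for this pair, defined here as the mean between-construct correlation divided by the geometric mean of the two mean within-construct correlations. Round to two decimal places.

0.64

Mean between = 3.07/8 = 0.3838.
Mean within-Con = 3.41/6 = 0.5683; mean within-PC = 0.63/1 = 0.6300.
Geometric mean = √(0.5683 × 0.6300) = 0.5984.
HTMT = 0.3838 / 0.5984 = 0.64.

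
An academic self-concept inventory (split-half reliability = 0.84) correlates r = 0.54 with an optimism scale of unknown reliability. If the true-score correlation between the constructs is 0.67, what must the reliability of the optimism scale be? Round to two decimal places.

0.77

r_true = r_obs / √(r_xx · r_yy) ⇒ 0.67 = 0.54 / √(0.84 · r_yy).
√(0.84 · r_yy) = 0.54 / 0.67 = 0.8060; 0.84 · r_yy = 0.6496; r_yy = 0.6496 / 0.84 ≈ 0.77.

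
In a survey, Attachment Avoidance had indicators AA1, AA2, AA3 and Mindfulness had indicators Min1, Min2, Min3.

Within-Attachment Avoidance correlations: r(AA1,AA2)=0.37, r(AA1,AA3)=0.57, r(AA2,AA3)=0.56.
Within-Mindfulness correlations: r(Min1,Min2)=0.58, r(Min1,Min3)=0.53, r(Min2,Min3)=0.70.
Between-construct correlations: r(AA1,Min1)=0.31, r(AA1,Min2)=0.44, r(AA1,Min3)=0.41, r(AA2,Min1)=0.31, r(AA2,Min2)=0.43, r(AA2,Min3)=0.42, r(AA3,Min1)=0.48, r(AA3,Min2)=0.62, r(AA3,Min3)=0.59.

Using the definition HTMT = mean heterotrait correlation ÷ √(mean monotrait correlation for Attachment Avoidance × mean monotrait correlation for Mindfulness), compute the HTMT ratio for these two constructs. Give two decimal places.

Mean between = 4.01/9 = 0.4456.
Mean within-AA = 1.50/3 = 0.5000; mean within-Min = 1.81/3 = 0.6033.
Geometric mean = √(0.5000 × 0.6033) = 0.5492.
HTMT = 0.4456 / 0.5492 = 0.81.

0.81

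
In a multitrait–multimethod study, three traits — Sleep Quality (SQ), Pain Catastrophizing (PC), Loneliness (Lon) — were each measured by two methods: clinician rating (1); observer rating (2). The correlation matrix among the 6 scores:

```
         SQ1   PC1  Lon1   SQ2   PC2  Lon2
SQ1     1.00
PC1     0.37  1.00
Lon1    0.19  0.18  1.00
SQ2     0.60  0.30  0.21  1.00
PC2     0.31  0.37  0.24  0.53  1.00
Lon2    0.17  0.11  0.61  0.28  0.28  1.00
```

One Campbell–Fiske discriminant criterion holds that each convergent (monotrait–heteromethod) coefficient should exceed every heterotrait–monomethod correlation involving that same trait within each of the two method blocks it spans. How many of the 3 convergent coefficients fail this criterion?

Checking each validity diagonal entry against its comparison values:
SQ (methods 1·2): 0.60 vs {0.37, 0.53, 0.19, 0.28} → pass.
PC (methods 1·2): 0.37 vs {0.37, 0.53, 0.18, 0.28} → fail.
Lon (methods 1·2): 0.61 vs {0.19, 0.28, 0.18, 0.28} → pass.
1 of 3 fail.

1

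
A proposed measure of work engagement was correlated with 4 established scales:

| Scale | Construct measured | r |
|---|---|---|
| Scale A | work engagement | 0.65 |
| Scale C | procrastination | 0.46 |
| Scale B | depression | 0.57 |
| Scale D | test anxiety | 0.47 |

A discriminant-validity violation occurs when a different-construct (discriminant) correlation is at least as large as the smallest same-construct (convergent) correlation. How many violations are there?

Convergent (same construct = work engagement): Scale A.
Smallest convergent = 0.65. Discriminant values: 0.46, 0.57, 0.47; count ≥ 0.65 → 0.

0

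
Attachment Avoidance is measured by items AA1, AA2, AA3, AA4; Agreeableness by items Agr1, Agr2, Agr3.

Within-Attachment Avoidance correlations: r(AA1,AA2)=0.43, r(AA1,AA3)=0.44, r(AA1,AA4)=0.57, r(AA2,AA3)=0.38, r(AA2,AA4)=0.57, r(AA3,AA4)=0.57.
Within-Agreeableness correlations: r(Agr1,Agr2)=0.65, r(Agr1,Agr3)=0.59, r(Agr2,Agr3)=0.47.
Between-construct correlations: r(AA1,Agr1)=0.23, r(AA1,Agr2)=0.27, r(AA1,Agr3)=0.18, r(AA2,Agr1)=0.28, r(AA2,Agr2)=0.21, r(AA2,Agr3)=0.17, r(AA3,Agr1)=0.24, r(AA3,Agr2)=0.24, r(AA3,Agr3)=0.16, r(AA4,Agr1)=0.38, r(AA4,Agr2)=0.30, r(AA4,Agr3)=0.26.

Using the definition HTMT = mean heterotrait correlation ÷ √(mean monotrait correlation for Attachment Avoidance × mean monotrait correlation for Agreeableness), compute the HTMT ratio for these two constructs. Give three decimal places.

Mean between = 2.92/12 = 0.2433.
Mean within-AA = 2.96/6 = 0.4933; mean within-Agr = 1.71/3 = 0.5700.
Geometric mean = √(0.4933 × 0.5700) = 0.5303.
HTMT = 0.2433 / 0.5303 = 0.459.

0.459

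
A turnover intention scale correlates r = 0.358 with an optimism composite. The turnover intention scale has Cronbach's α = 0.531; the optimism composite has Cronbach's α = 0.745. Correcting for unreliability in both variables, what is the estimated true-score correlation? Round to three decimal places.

0.569

r_true = r_obs / √(r_xx · r_yy) = 0.358 / √(0.531 × 0.745) = 0.358 / √0.395595 = 0.358 / 0.6290 ≈ 0.569.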